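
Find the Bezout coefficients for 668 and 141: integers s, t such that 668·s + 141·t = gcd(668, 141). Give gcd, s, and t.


Euclidean algorithm on (668, 141) — divide until remainder is 0:
  668 = 4 · 141 + 104
  141 = 1 · 104 + 37
  104 = 2 · 37 + 30
  37 = 1 · 30 + 7
  30 = 4 · 7 + 2
  7 = 3 · 2 + 1
  2 = 2 · 1 + 0
gcd(668, 141) = 1.
Track Bezout coefficients alongside the remainders: start with r₀ = 668 = a·1 + b·0 (s = 1, t = 0) and r₁ = 141 = a·0 + b·1 (s = 0, t = 1); each new remainder r_{k+1} = r_{k-1} − q_k·r_k inherits s_{k+1} = s_{k-1} − q_k·s_k, t_{k+1} = t_{k-1} − q_k·t_k, so r_k = a·s_k + b·t_k at every step:
  q = 4: r = 104, s = 1 − 4·0 = 1, t = 0 − 4·1 = -4  (check: 668·1 + 141·(-4) = 104)
  q = 1: r = 37, s = 0 − 1·1 = -1, t = 1 − 1·(-4) = 5  (check: 668·(-1) + 141·5 = 37)
  q = 2: r = 30, s = 1 − 2·(-1) = 3, t = -4 − 2·5 = -14  (check: 668·3 + 141·(-14) = 30)
  q = 1: r = 7, s = -1 − 1·3 = -4, t = 5 − 1·(-14) = 19  (check: 668·(-4) + 141·19 = 7)
  q = 4: r = 2, s = 3 − 4·(-4) = 19, t = -14 − 4·19 = -90  (check: 668·19 + 141·(-90) = 2)
  q = 3: r = 1, s = -4 − 3·19 = -61, t = 19 − 3·(-90) = 289  (check: 668·(-61) + 141·289 = 1)
The row with r = 1 (the gcd) gives the Bezout coefficients s = -61, t = 289.
Result: 668 · (-61) + 141 · (289) = 1.

gcd(668, 141) = 1; s = -61, t = 289 (check: 668·(-61) + 141·289 = 1).


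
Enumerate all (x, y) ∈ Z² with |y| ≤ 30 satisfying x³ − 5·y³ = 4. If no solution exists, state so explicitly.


The equation is x³ - 5y³ = 4. For fixed y, x³ = 5·y³ + 4, so a solution requires the RHS to be a perfect cube.
Strategy: iterate y from -30 to 30, compute RHS = 5·y³ + 4, and check whether it is a (positive or negative) perfect cube.
Check small values of y:
  y = 0: RHS = 4 is not a perfect cube.
  y = 1: RHS = 9 is not a perfect cube.
  y = -1: RHS = -1 = (-1)³ ⇒ x = -1 works.
  y = 2: RHS = 44 is not a perfect cube.
  y = -2: RHS = -36 is not a perfect cube.
  y = 3: RHS = 139 is not a perfect cube.
  y = -3: RHS = -131 is not a perfect cube.
Continuing the search up to |y| = 30 finds no further solutions beyond those listed.
Collected solutions: (-1, -1).

Solutions (with |y| ≤ 30): (-1, -1).


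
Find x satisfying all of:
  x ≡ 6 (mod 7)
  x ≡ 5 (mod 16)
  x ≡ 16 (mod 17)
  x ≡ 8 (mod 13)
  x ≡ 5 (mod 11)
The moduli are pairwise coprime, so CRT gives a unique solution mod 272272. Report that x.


Product of moduli M = 7 · 16 · 17 · 13 · 11 = 272272.
Merge one congruence at a time:
  Start: x ≡ 6 (mod 7).
  Combine with x ≡ 5 (mod 16); new modulus lcm = 112.
    Write x = 6 + 7·t and substitute into x ≡ 5 (mod 16): 7·t ≡ 5 − 6 = -1 (mod 16).
    Reduce coefficients mod 16: 7·t ≡ 15 (mod 16).
    The inverse of 7 mod 16 is 7 (since 7·7 = 49 = 3·16 + 1), so t ≡ 7·15 = 105 ≡ 9 (mod 16).
    Then x = 6 + 7·9 = 69, valid modulo lcm(7, 16) = 112: x ≡ 69 (mod 112).
  Combine with x ≡ 16 (mod 17); new modulus lcm = 1904.
    Write x = 69 + 112·t and substitute into x ≡ 16 (mod 17): 112·t ≡ 16 − 69 = -53 (mod 17).
    Reduce coefficients mod 17: 10·t ≡ 15 (mod 17).
    The inverse of 10 mod 17 is 12 (since 10·12 = 120 = 7·17 + 1), so t ≡ 12·15 = 180 ≡ 10 (mod 17).
    Then x = 69 + 112·10 = 1189, valid modulo lcm(112, 17) = 1904: x ≡ 1189 (mod 1904).
  Combine with x ≡ 8 (mod 13); new modulus lcm = 24752.
    Write x = 1189 + 1904·t and substitute into x ≡ 8 (mod 13): 1904·t ≡ 8 − 1189 = -1181 (mod 13).
    Reduce coefficients mod 13: 6·t ≡ 2 (mod 13).
    The inverse of 6 mod 13 is 11 (since 6·11 = 66 = 5·13 + 1), so t ≡ 11·2 = 22 ≡ 9 (mod 13).
    Then x = 1189 + 1904·9 = 18325, valid modulo lcm(1904, 13) = 24752: x ≡ 18325 (mod 24752).
  Combine with x ≡ 5 (mod 11); new modulus lcm = 272272.
    Write x = 18325 + 24752·t and substitute into x ≡ 5 (mod 11): 24752·t ≡ 5 − 18325 = -18320 (mod 11).
    Reduce coefficients mod 11: 2·t ≡ 6 (mod 11).
    The inverse of 2 mod 11 is 6 (since 2·6 = 12 = 1·11 + 1), so t ≡ 6·6 = 36 ≡ 3 (mod 11).
    Then x = 18325 + 24752·3 = 92581, valid modulo lcm(24752, 11) = 272272: x ≡ 92581 (mod 272272).
Verify against each original: 92581 mod 7 = 6, 92581 mod 16 = 5, 92581 mod 17 = 16, 92581 mod 13 = 8, 92581 mod 11 = 5.

x ≡ 92581 (mod 272272).


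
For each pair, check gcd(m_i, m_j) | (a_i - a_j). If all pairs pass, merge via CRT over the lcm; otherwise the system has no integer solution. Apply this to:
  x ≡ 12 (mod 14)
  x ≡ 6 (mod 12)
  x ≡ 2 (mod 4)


Moduli 14, 12, 4 are not pairwise coprime, so CRT works modulo lcm(m_i) when all pairwise compatibility conditions hold.
Pairwise compatibility: gcd(m_i, m_j) must divide a_i - a_j for every pair.
Merge one congruence at a time:
  Start: x ≡ 12 (mod 14).
  Combine with x ≡ 6 (mod 12): gcd(14, 12) = 2; 6 - 12 = -6, which IS divisible by 2, so compatible.
    Write x = 12 + 14·t and substitute into x ≡ 6 (mod 12): 14·t ≡ 6 − 12 = -6 (mod 12).
    Divide the congruence (and modulus) by g = 2: 7·t ≡ -3 (mod 6).
    Reduce coefficients mod 6: 1·t ≡ 3 (mod 6).
    So t ≡ 3 (mod 6).
    Then x = 12 + 14·3 = 54, valid modulo lcm(14, 12) = 84: x ≡ 54 (mod 84).
  Combine with x ≡ 2 (mod 4): gcd(84, 4) = 4; 2 - 54 = -52, which IS divisible by 4, so compatible.
    Write x = 54 + 84·t and substitute into x ≡ 2 (mod 4): 84·t ≡ 2 − 54 = -52 (mod 4).
    Divide the congruence (and modulus) by g = 4: 21·t ≡ -13 (mod 1).
    Modulo 1 every t works; take t = 0.
    Then x = 54 + 84·0 = 54, valid modulo lcm(84, 4) = 84: x ≡ 54 (mod 84).
Verify: 54 mod 14 = 12, 54 mod 12 = 6, 54 mod 4 = 2.

x ≡ 54 (mod 84).


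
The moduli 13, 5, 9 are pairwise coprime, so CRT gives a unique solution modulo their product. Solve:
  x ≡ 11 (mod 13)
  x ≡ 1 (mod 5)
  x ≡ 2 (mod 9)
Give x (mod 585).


Moduli 13, 5, 9 are pairwise coprime; by CRT there is a unique solution modulo M = 13 · 5 · 9 = 585.
Solve pairwise, accumulating the modulus:
  Start with x ≡ 11 (mod 13).
  Combine with x ≡ 1 (mod 5): since gcd(13, 5) = 1, we get a unique residue mod 65.
    Write x = 11 + 13·t and substitute into x ≡ 1 (mod 5): 13·t ≡ 1 − 11 = -10 (mod 5).
    Reduce coefficients mod 5: 3·t ≡ 0 (mod 5).
    The inverse of 3 mod 5 is 2 (since 3·2 = 6 = 1·5 + 1), so t ≡ 2·0 = 0 ≡ 0 (mod 5).
    Then x = 11 + 13·0 = 11, valid modulo lcm(13, 5) = 65: x ≡ 11 (mod 65).
  Combine with x ≡ 2 (mod 9): since gcd(65, 9) = 1, we get a unique residue mod 585.
    Write x = 11 + 65·t and substitute into x ≡ 2 (mod 9): 65·t ≡ 2 − 11 = -9 (mod 9).
    Reduce coefficients mod 9: 2·t ≡ 0 (mod 9).
    The inverse of 2 mod 9 is 5 (since 2·5 = 10 = 1·9 + 1), so t ≡ 5·0 = 0 ≡ 0 (mod 9).
    Then x = 11 + 65·0 = 11, valid modulo lcm(65, 9) = 585: x ≡ 11 (mod 585).
Verify: 11 mod 13 = 11 ✓, 11 mod 5 = 1 ✓, 11 mod 9 = 2 ✓.

x ≡ 11 (mod 585).


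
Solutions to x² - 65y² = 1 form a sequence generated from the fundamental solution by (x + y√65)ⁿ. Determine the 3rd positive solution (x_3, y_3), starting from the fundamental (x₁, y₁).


Step 1: Find the fundamental solution (x₁, y₁) of x² - 65y² = 1.
  Expand √65 as a continued fraction. a₀ = ⌊√65⌋ = 8; iterate m_{k+1} = d_k·a_k − m_k, d_{k+1} = (65 − m_{k+1}²)/d_k, a_{k+1} = ⌊(a₀ + m_{k+1})/d_{k+1}⌋ (starting m₀ = 0, d₀ = 1), with convergents p_k = a_k·p_{k-1} + p_{k-2}, q_k = a_k·q_{k-1} + q_{k-2} (p₋₁ = 1, q₋₁ = 0):
  k = 0: a₀ = 8; p₀/q₀ = 8/1; p₀² − 65·q₀² = 64 − 65 = -1.
  k = 1: m = 8, d = 1, a = ⌊(8 + 8)/1⌋ = 16; p/q = (16·8 + 1)/(16·1 + 0) = 129/16; p² − 65·q² = 16641 − 16640 = 1.
  The first convergent with p² − 65·q² = 1 gives the fundamental solution (x₁, y₁) = (129, 16).
Step 2: Apply the recurrence (x_{n+1}, y_{n+1}) = (x₁x_n + 65y₁y_n, x₁y_n + y₁x_n) repeatedly.
  From (x_1, y_1) = (129, 16): x_2 = 129·129 + 65·16·16 = 33281; y_2 = 129·16 + 16·129 = 4128.
  From (x_2, y_2) = (33281, 4128): x_3 = 129·33281 + 65·16·4128 = 8586369; y_3 = 129·4128 + 16·33281 = 1065008.
Step 3: Verify x_3² - 65·y_3² = 73725732604161 - 73725732604160 = 1 (should be 1). ✓

(x_1, y_1) = (129, 16); (x_3, y_3) = (8586369, 1065008).


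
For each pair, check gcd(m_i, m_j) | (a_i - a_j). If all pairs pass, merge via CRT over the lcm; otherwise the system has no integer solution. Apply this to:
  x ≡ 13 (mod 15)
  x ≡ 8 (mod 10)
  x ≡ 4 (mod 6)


Moduli 15, 10, 6 are not pairwise coprime, so CRT works modulo lcm(m_i) when all pairwise compatibility conditions hold.
Pairwise compatibility: gcd(m_i, m_j) must divide a_i - a_j for every pair.
Merge one congruence at a time:
  Start: x ≡ 13 (mod 15).
  Combine with x ≡ 8 (mod 10): gcd(15, 10) = 5; 8 - 13 = -5, which IS divisible by 5, so compatible.
    Write x = 13 + 15·t and substitute into x ≡ 8 (mod 10): 15·t ≡ 8 − 13 = -5 (mod 10).
    Divide the congruence (and modulus) by g = 5: 3·t ≡ -1 (mod 2).
    Reduce coefficients mod 2: 1·t ≡ 1 (mod 2).
    So t ≡ 1 (mod 2).
    Then x = 13 + 15·1 = 28, valid modulo lcm(15, 10) = 30: x ≡ 28 (mod 30).
  Combine with x ≡ 4 (mod 6): gcd(30, 6) = 6; 4 - 28 = -24, which IS divisible by 6, so compatible.
    Write x = 28 + 30·t and substitute into x ≡ 4 (mod 6): 30·t ≡ 4 − 28 = -24 (mod 6).
    Divide the congruence (and modulus) by g = 6: 5·t ≡ -4 (mod 1).
    Modulo 1 every t works; take t = 0.
    Then x = 28 + 30·0 = 28, valid modulo lcm(30, 6) = 30: x ≡ 28 (mod 30).
Verify: 28 mod 15 = 13, 28 mod 10 = 8, 28 mod 6 = 4.

x ≡ 28 (mod 30).


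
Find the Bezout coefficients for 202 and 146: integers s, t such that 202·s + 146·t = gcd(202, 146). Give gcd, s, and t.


Euclidean algorithm on (202, 146) — divide until remainder is 0:
  202 = 1 · 146 + 56
  146 = 2 · 56 + 34
  56 = 1 · 34 + 22
  34 = 1 · 22 + 12
  22 = 1 · 12 + 10
  12 = 1 · 10 + 2
  10 = 5 · 2 + 0
gcd(202, 146) = 2.
Track Bezout coefficients alongside the remainders: start with r₀ = 202 = a·1 + b·0 (s = 1, t = 0) and r₁ = 146 = a·0 + b·1 (s = 0, t = 1); each new remainder r_{k+1} = r_{k-1} − q_k·r_k inherits s_{k+1} = s_{k-1} − q_k·s_k, t_{k+1} = t_{k-1} − q_k·t_k, so r_k = a·s_k + b·t_k at every step:
  q = 1: r = 56, s = 1 − 1·0 = 1, t = 0 − 1·1 = -1  (check: 202·1 + 146·(-1) = 56)
  q = 2: r = 34, s = 0 − 2·1 = -2, t = 1 − 2·(-1) = 3  (check: 202·(-2) + 146·3 = 34)
  q = 1: r = 22, s = 1 − 1·(-2) = 3, t = -1 − 1·3 = -4  (check: 202·3 + 146·(-4) = 22)
  q = 1: r = 12, s = -2 − 1·3 = -5, t = 3 − 1·(-4) = 7  (check: 202·(-5) + 146·7 = 12)
  q = 1: r = 10, s = 3 − 1·(-5) = 8, t = -4 − 1·7 = -11  (check: 202·8 + 146·(-11) = 10)
  q = 1: r = 2, s = -5 − 1·8 = -13, t = 7 − 1·(-11) = 18  (check: 202·(-13) + 146·18 = 2)
The row with r = 2 (the gcd) gives the Bezout coefficients s = -13, t = 18.
Result: 202 · (-13) + 146 · (18) = 2.

gcd(202, 146) = 2; s = -13, t = 18 (check: 202·(-13) + 146·18 = 2).


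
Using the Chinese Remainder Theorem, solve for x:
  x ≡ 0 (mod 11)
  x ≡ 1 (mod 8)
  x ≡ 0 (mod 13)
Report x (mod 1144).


Moduli 11, 8, 13 are pairwise coprime; by CRT there is a unique solution modulo M = 11 · 8 · 13 = 1144.
Solve pairwise, accumulating the modulus:
  Start with x ≡ 0 (mod 11).
  Combine with x ≡ 1 (mod 8): since gcd(11, 8) = 1, we get a unique residue mod 88.
    Write x = 0 + 11·t and substitute into x ≡ 1 (mod 8): 11·t ≡ 1 − 0 = 1 (mod 8).
    Reduce coefficients mod 8: 3·t ≡ 1 (mod 8).
    The inverse of 3 mod 8 is 3 (since 3·3 = 9 = 1·8 + 1), so t ≡ 3·1 = 3 ≡ 3 (mod 8).
    Then x = 0 + 11·3 = 33, valid modulo lcm(11, 8) = 88: x ≡ 33 (mod 88).
  Combine with x ≡ 0 (mod 13): since gcd(88, 13) = 1, we get a unique residue mod 1144.
    Write x = 33 + 88·t and substitute into x ≡ 0 (mod 13): 88·t ≡ 0 − 33 = -33 (mod 13).
    Reduce coefficients mod 13: 10·t ≡ 6 (mod 13).
    The inverse of 10 mod 13 is 4 (since 10·4 = 40 = 3·13 + 1), so t ≡ 4·6 = 24 ≡ 11 (mod 13).
    Then x = 33 + 88·11 = 1001, valid modulo lcm(88, 13) = 1144: x ≡ 1001 (mod 1144).
Verify: 1001 mod 11 = 0 ✓, 1001 mod 8 = 1 ✓, 1001 mod 13 = 0 ✓.

x ≡ 1001 (mod 1144).


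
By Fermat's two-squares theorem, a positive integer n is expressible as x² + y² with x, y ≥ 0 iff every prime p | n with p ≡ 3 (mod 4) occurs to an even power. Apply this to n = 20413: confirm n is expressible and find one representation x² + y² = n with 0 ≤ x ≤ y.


Step 1: Factor n = 20413 = 137 · 149.
Step 2: Check the mod-4 condition on each prime factor: 137 ≡ 1 (mod 4), exponent 1; 149 ≡ 1 (mod 4), exponent 1.
All primes ≡ 3 (mod 4) appear to even exponent (or don't appear), so by the two-squares theorem n IS expressible as a sum of two squares.
Step 3: Build a representation. Here n = 137 · 149 is a product of primes ≡ 1 (mod 4). Each prime p ≡ 1 (mod 4) is itself a sum of two squares; find a² by testing p − a² for a perfect square:
  137: 137 − 1² = 136, 137 − 2² = 133, 137 − 3² = 128, 137 − 4² = 121 = 11² ⇒ 137 = 4² + 11².
  149: 149 − 1² = 148, 149 − 2² = 145, 149 − 3² = 140, 149 − 4² = 133, 149 − 5² = 124, 149 − 6² = 113, 149 − 7² = 100 = 10² ⇒ 149 = 7² + 10².
  Combine using the Brahmagupta–Fibonacci identity (a² + b²)(c² + d²) = (ac − bd)² + (ad + bc)² = (ac + bd)² + (ad − bc)²:
  137 · 149 = 20413: from (4² + 11²)(7² + 10²), take (4·7 − 11·10, 4·10 + 11·7) = (28 − 110, 40 + 77) = (-82, 117); dropping signs (only squares matter) gives (82, 117); check 82² + 117² = 6724 + 13689 = 20413 ✓.
Step 4: Order so x ≤ y and verify: 82² + 117² = 6724 + 13689 = 20413 = n. ✓

n = 20413 = 82² + 117² (one valid representation with x ≤ y).


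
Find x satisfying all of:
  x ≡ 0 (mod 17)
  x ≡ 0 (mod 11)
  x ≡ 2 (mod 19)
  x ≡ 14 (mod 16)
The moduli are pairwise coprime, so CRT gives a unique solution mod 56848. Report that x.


Product of moduli M = 17 · 11 · 19 · 16 = 56848.
Merge one congruence at a time:
  Start: x ≡ 0 (mod 17).
  Combine with x ≡ 0 (mod 11); new modulus lcm = 187.
    Write x = 0 + 17·t and substitute into x ≡ 0 (mod 11): 17·t ≡ 0 − 0 = 0 (mod 11).
    Reduce coefficients mod 11: 6·t ≡ 0 (mod 11).
    The inverse of 6 mod 11 is 2 (since 6·2 = 12 = 1·11 + 1), so t ≡ 2·0 = 0 ≡ 0 (mod 11).
    Then x = 0 + 17·0 = 0, valid modulo lcm(17, 11) = 187: x ≡ 0 (mod 187).
  Combine with x ≡ 2 (mod 19); new modulus lcm = 3553.
    Write x = 0 + 187·t and substitute into x ≡ 2 (mod 19): 187·t ≡ 2 − 0 = 2 (mod 19).
    Reduce coefficients mod 19: 16·t ≡ 2 (mod 19).
    The inverse of 16 mod 19 is 6 (since 16·6 = 96 = 5·19 + 1), so t ≡ 6·2 = 12 ≡ 12 (mod 19).
    Then x = 0 + 187·12 = 2244, valid modulo lcm(187, 19) = 3553: x ≡ 2244 (mod 3553).
  Combine with x ≡ 14 (mod 16); new modulus lcm = 56848.
    Write x = 2244 + 3553·t and substitute into x ≡ 14 (mod 16): 3553·t ≡ 14 − 2244 = -2230 (mod 16).
    Reduce coefficients mod 16: 1·t ≡ 10 (mod 16).
    So t ≡ 10 (mod 16).
    Then x = 2244 + 3553·10 = 37774, valid modulo lcm(3553, 16) = 56848: x ≡ 37774 (mod 56848).
Verify against each original: 37774 mod 17 = 0, 37774 mod 11 = 0, 37774 mod 19 = 2, 37774 mod 16 = 14.

x ≡ 37774 (mod 56848).


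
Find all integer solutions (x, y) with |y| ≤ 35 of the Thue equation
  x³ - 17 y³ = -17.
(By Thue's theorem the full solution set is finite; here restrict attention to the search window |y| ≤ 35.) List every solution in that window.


The equation is x³ - 17y³ = -17. For fixed y, x³ = 17·y³ − 17, so a solution requires the RHS to be a perfect cube.
Strategy: iterate y from -35 to 35, compute RHS = 17·y³ − 17, and check whether it is a (positive or negative) perfect cube.
Check small values of y:
  y = 0: RHS = -17 is not a perfect cube.
  y = 1: RHS = 0 = (0)³ ⇒ x = 0 works.
  y = -1: RHS = -34 is not a perfect cube.
  y = 2: RHS = 119 is not a perfect cube.
  y = -2: RHS = -153 is not a perfect cube.
  y = 3: RHS = 442 is not a perfect cube.
  y = -3: RHS = -476 is not a perfect cube.
Continuing the search up to |y| = 35 finds no further solutions beyond those listed.
Collected solutions: (0, 1).

Solutions (with |y| ≤ 35): (0, 1).


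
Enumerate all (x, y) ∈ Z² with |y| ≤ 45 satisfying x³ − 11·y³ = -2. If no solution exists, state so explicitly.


The equation is x³ - 11y³ = -2. For fixed y, x³ = 11·y³ − 2, so a solution requires the RHS to be a perfect cube.
Strategy: iterate y from -45 to 45, compute RHS = 11·y³ − 2, and check whether it is a (positive or negative) perfect cube.
Check small values of y:
  y = 0: RHS = -2 is not a perfect cube.
  y = 1: RHS = 9 is not a perfect cube.
  y = -1: RHS = -13 is not a perfect cube.
  y = 2: RHS = 86 is not a perfect cube.
  y = -2: RHS = -90 is not a perfect cube.
  y = 3: RHS = 295 is not a perfect cube.
  y = -3: RHS = -299 is not a perfect cube.
Continuing the search up to |y| = 45 finds no solutions either.
No (x, y) in the scanned range satisfies the equation.

No integer solutions with |y| ≤ 45.


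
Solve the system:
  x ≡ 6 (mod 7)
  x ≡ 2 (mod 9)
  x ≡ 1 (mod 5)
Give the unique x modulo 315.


Moduli 7, 9, 5 are pairwise coprime; by CRT there is a unique solution modulo M = 7 · 9 · 5 = 315.
Solve pairwise, accumulating the modulus:
  Start with x ≡ 6 (mod 7).
  Combine with x ≡ 2 (mod 9): since gcd(7, 9) = 1, we get a unique residue mod 63.
    Write x = 6 + 7·t and substitute into x ≡ 2 (mod 9): 7·t ≡ 2 − 6 = -4 (mod 9).
    Reduce coefficients mod 9: 7·t ≡ 5 (mod 9).
    The inverse of 7 mod 9 is 4 (since 7·4 = 28 = 3·9 + 1), so t ≡ 4·5 = 20 ≡ 2 (mod 9).
    Then x = 6 + 7·2 = 20, valid modulo lcm(7, 9) = 63: x ≡ 20 (mod 63).
  Combine with x ≡ 1 (mod 5): since gcd(63, 5) = 1, we get a unique residue mod 315.
    Write x = 20 + 63·t and substitute into x ≡ 1 (mod 5): 63·t ≡ 1 − 20 = -19 (mod 5).
    Reduce coefficients mod 5: 3·t ≡ 1 (mod 5).
    The inverse of 3 mod 5 is 2 (since 3·2 = 6 = 1·5 + 1), so t ≡ 2·1 = 2 ≡ 2 (mod 5).
    Then x = 20 + 63·2 = 146, valid modulo lcm(63, 5) = 315: x ≡ 146 (mod 315).
Verify: 146 mod 7 = 6 ✓, 146 mod 9 = 2 ✓, 146 mod 5 = 1 ✓.

x ≡ 146 (mod 315).


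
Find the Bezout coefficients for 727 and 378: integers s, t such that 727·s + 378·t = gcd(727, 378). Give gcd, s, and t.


Euclidean algorithm on (727, 378) — divide until remainder is 0:
  727 = 1 · 378 + 349
  378 = 1 · 349 + 29
  349 = 12 · 29 + 1
  29 = 29 · 1 + 0
gcd(727, 378) = 1.
Track Bezout coefficients alongside the remainders: start with r₀ = 727 = a·1 + b·0 (s = 1, t = 0) and r₁ = 378 = a·0 + b·1 (s = 0, t = 1); each new remainder r_{k+1} = r_{k-1} − q_k·r_k inherits s_{k+1} = s_{k-1} − q_k·s_k, t_{k+1} = t_{k-1} − q_k·t_k, so r_k = a·s_k + b·t_k at every step:
  q = 1: r = 349, s = 1 − 1·0 = 1, t = 0 − 1·1 = -1  (check: 727·1 + 378·(-1) = 349)
  q = 1: r = 29, s = 0 − 1·1 = -1, t = 1 − 1·(-1) = 2  (check: 727·(-1) + 378·2 = 29)
  q = 12: r = 1, s = 1 − 12·(-1) = 13, t = -1 − 12·2 = -25  (check: 727·13 + 378·(-25) = 1)
The row with r = 1 (the gcd) gives the Bezout coefficients s = 13, t = -25.
Result: 727 · (13) + 378 · (-25) = 1.

gcd(727, 378) = 1; s = 13, t = -25 (check: 727·13 + 378·(-25) = 1).


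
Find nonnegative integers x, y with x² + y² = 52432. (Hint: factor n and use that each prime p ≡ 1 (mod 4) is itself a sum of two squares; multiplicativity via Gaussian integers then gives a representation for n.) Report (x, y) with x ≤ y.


Step 1: Factor n = 52432 = 2^4 · 29 · 113.
Step 2: Check the mod-4 condition on each prime factor: 2 = 2 (special); 29 ≡ 1 (mod 4), exponent 1; 113 ≡ 1 (mod 4), exponent 1.
All primes ≡ 3 (mod 4) appear to even exponent (or don't appear), so by the two-squares theorem n IS expressible as a sum of two squares.
Step 3: Build a representation. Group n = k² · m with k = 4 and m = 29 · 113 = 3277 (a product of primes ≡ 1 (mod 4)); a representation of m scales to one of n via (k·x)² + (k·y)² = k²(x² + y²). Each prime p ≡ 1 (mod 4) is itself a sum of two squares; find a² by testing p − a² for a perfect square:
  29: 29 − 1² = 28, 29 − 2² = 25 = 5² ⇒ 29 = 2² + 5².
  113: 113 − 1² = 112, 113 − 2² = 109, 113 − 3² = 104, 113 − 4² = 97, 113 − 5² = 88, 113 − 6² = 77, 113 − 7² = 64 = 8² ⇒ 113 = 7² + 8².
  Combine using the Brahmagupta–Fibonacci identity (a² + b²)(c² + d²) = (ac − bd)² + (ad + bc)² = (ac + bd)² + (ad − bc)²:
  29 · 113 = 3277: from (2² + 5²)(7² + 8²), take (2·7 − 5·8, 2·8 + 5·7) = (14 − 40, 16 + 35) = (-26, 51); dropping signs (only squares matter) gives (26, 51); check 26² + 51² = 676 + 2601 = 3277 ✓.
  Scale by k = 4: (4·26, 4·51) = (104, 204).
Step 4: Order so x ≤ y and verify: 104² + 204² = 10816 + 41616 = 52432 = n. ✓

n = 52432 = 104² + 204² (one valid representation with x ≤ y).


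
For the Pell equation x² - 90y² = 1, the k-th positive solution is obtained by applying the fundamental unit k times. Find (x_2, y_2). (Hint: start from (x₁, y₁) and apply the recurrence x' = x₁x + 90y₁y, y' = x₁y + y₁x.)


Step 1: Find the fundamental solution (x₁, y₁) of x² - 90y² = 1.
  Expand √90 as a continued fraction. a₀ = ⌊√90⌋ = 9; iterate m_{k+1} = d_k·a_k − m_k, d_{k+1} = (90 − m_{k+1}²)/d_k, a_{k+1} = ⌊(a₀ + m_{k+1})/d_{k+1}⌋ (starting m₀ = 0, d₀ = 1), with convergents p_k = a_k·p_{k-1} + p_{k-2}, q_k = a_k·q_{k-1} + q_{k-2} (p₋₁ = 1, q₋₁ = 0):
  k = 0: a₀ = 9; p₀/q₀ = 9/1; p₀² − 90·q₀² = 81 − 90 = -9.
  k = 1: m = 9, d = 9, a = ⌊(9 + 9)/9⌋ = 2; p/q = (2·9 + 1)/(2·1 + 0) = 19/2; p² − 90·q² = 361 − 360 = 1.
  The first convergent with p² − 90·q² = 1 gives the fundamental solution (x₁, y₁) = (19, 2).
Step 2: Apply the recurrence (x_{n+1}, y_{n+1}) = (x₁x_n + 90y₁y_n, x₁y_n + y₁x_n) repeatedly.
  From (x_1, y_1) = (19, 2): x_2 = 19·19 + 90·2·2 = 721; y_2 = 19·2 + 2·19 = 76.
Step 3: Verify x_2² - 90·y_2² = 519841 - 519840 = 1 (should be 1). ✓

(x_1, y_1) = (19, 2); (x_2, y_2) = (721, 76).


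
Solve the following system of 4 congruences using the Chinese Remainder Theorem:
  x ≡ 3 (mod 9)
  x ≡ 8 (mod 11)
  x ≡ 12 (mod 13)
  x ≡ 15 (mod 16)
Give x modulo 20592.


Product of moduli M = 9 · 11 · 13 · 16 = 20592.
Merge one congruence at a time:
  Start: x ≡ 3 (mod 9).
  Combine with x ≡ 8 (mod 11); new modulus lcm = 99.
    Write x = 3 + 9·t and substitute into x ≡ 8 (mod 11): 9·t ≡ 8 − 3 = 5 (mod 11).
    The inverse of 9 mod 11 is 5 (since 9·5 = 45 = 4·11 + 1), so t ≡ 5·5 = 25 ≡ 3 (mod 11).
    Then x = 3 + 9·3 = 30, valid modulo lcm(9, 11) = 99: x ≡ 30 (mod 99).
  Combine with x ≡ 12 (mod 13); new modulus lcm = 1287.
    Write x = 30 + 99·t and substitute into x ≡ 12 (mod 13): 99·t ≡ 12 − 30 = -18 (mod 13).
    Reduce coefficients mod 13: 8·t ≡ 8 (mod 13).
    The inverse of 8 mod 13 is 5 (since 8·5 = 40 = 3·13 + 1), so t ≡ 5·8 = 40 ≡ 1 (mod 13).
    Then x = 30 + 99·1 = 129, valid modulo lcm(99, 13) = 1287: x ≡ 129 (mod 1287).
  Combine with x ≡ 15 (mod 16); new modulus lcm = 20592.
    Write x = 129 + 1287·t and substitute into x ≡ 15 (mod 16): 1287·t ≡ 15 − 129 = -114 (mod 16).
    Reduce coefficients mod 16: 7·t ≡ 14 (mod 16).
    The inverse of 7 mod 16 is 7 (since 7·7 = 49 = 3·16 + 1), so t ≡ 7·14 = 98 ≡ 2 (mod 16).
    Then x = 129 + 1287·2 = 2703, valid modulo lcm(1287, 16) = 20592: x ≡ 2703 (mod 20592).
Verify against each original: 2703 mod 9 = 3, 2703 mod 11 = 8, 2703 mod 13 = 12, 2703 mod 16 = 15.

x ≡ 2703 (mod 20592).


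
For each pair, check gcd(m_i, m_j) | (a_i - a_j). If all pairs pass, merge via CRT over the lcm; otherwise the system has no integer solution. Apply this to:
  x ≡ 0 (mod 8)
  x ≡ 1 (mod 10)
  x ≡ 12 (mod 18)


Moduli 8, 10, 18 are not pairwise coprime, so CRT works modulo lcm(m_i) when all pairwise compatibility conditions hold.
Pairwise compatibility: gcd(m_i, m_j) must divide a_i - a_j for every pair.
Merge one congruence at a time:
  Start: x ≡ 0 (mod 8).
  Combine with x ≡ 1 (mod 10): gcd(8, 10) = 2, and 1 - 0 = 1 is NOT divisible by 2.
    ⇒ system is inconsistent (no integer solution).

No solution (the system is inconsistent).


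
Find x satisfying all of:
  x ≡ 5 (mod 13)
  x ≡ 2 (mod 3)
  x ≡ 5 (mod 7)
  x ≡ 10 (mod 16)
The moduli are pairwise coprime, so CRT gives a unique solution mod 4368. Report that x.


Product of moduli M = 13 · 3 · 7 · 16 = 4368.
Merge one congruence at a time:
  Start: x ≡ 5 (mod 13).
  Combine with x ≡ 2 (mod 3); new modulus lcm = 39.
    Write x = 5 + 13·t and substitute into x ≡ 2 (mod 3): 13·t ≡ 2 − 5 = -3 (mod 3).
    Reduce coefficients mod 3: 1·t ≡ 0 (mod 3).
    So t ≡ 0 (mod 3).
    Then x = 5 + 13·0 = 5, valid modulo lcm(13, 3) = 39: x ≡ 5 (mod 39).
  Combine with x ≡ 5 (mod 7); new modulus lcm = 273.
    Write x = 5 + 39·t and substitute into x ≡ 5 (mod 7): 39·t ≡ 5 − 5 = 0 (mod 7).
    Reduce coefficients mod 7: 4·t ≡ 0 (mod 7).
    The inverse of 4 mod 7 is 2 (since 4·2 = 8 = 1·7 + 1), so t ≡ 2·0 = 0 ≡ 0 (mod 7).
    Then x = 5 + 39·0 = 5, valid modulo lcm(39, 7) = 273: x ≡ 5 (mod 273).
  Combine with x ≡ 10 (mod 16); new modulus lcm = 4368.
    Write x = 5 + 273·t and substitute into x ≡ 10 (mod 16): 273·t ≡ 10 − 5 = 5 (mod 16).
    Reduce coefficients mod 16: 1·t ≡ 5 (mod 16).
    So t ≡ 5 (mod 16).
    Then x = 5 + 273·5 = 1370, valid modulo lcm(273, 16) = 4368: x ≡ 1370 (mod 4368).
Verify against each original: 1370 mod 13 = 5, 1370 mod 3 = 2, 1370 mod 7 = 5, 1370 mod 16 = 10.

x ≡ 1370 (mod 4368).


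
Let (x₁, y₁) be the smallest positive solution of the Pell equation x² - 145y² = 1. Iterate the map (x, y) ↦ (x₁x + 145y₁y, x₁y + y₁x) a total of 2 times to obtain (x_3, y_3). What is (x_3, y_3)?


Step 1: Find the fundamental solution (x₁, y₁) of x² - 145y² = 1.
  Expand √145 as a continued fraction. a₀ = ⌊√145⌋ = 12; iterate m_{k+1} = d_k·a_k − m_k, d_{k+1} = (145 − m_{k+1}²)/d_k, a_{k+1} = ⌊(a₀ + m_{k+1})/d_{k+1}⌋ (starting m₀ = 0, d₀ = 1), with convergents p_k = a_k·p_{k-1} + p_{k-2}, q_k = a_k·q_{k-1} + q_{k-2} (p₋₁ = 1, q₋₁ = 0):
  k = 0: a₀ = 12; p₀/q₀ = 12/1; p₀² − 145·q₀² = 144 − 145 = -1.
  k = 1: m = 12, d = 1, a = ⌊(12 + 12)/1⌋ = 24; p/q = (24·12 + 1)/(24·1 + 0) = 289/24; p² − 145·q² = 83521 − 83520 = 1.
  The first convergent with p² − 145·q² = 1 gives the fundamental solution (x₁, y₁) = (289, 24).
Step 2: Apply the recurrence (x_{n+1}, y_{n+1}) = (x₁x_n + 145y₁y_n, x₁y_n + y₁x_n) repeatedly.
  From (x_1, y_1) = (289, 24): x_2 = 289·289 + 145·24·24 = 167041; y_2 = 289·24 + 24·289 = 13872.
  From (x_2, y_2) = (167041, 13872): x_3 = 289·167041 + 145·24·13872 = 96549409; y_3 = 289·13872 + 24·167041 = 8017992.
Step 3: Verify x_3² - 145·y_3² = 9321788378249281 - 9321788378249280 = 1 (should be 1). ✓

(x_1, y_1) = (289, 24); (x_3, y_3) = (96549409, 8017992).


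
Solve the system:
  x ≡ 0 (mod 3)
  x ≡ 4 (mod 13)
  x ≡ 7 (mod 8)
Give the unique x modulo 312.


Moduli 3, 13, 8 are pairwise coprime; by CRT there is a unique solution modulo M = 3 · 13 · 8 = 312.
Solve pairwise, accumulating the modulus:
  Start with x ≡ 0 (mod 3).
  Combine with x ≡ 4 (mod 13): since gcd(3, 13) = 1, we get a unique residue mod 39.
    Write x = 0 + 3·t and substitute into x ≡ 4 (mod 13): 3·t ≡ 4 − 0 = 4 (mod 13).
    The inverse of 3 mod 13 is 9 (since 3·9 = 27 = 2·13 + 1), so t ≡ 9·4 = 36 ≡ 10 (mod 13).
    Then x = 0 + 3·10 = 30, valid modulo lcm(3, 13) = 39: x ≡ 30 (mod 39).
  Combine with x ≡ 7 (mod 8): since gcd(39, 8) = 1, we get a unique residue mod 312.
    Write x = 30 + 39·t and substitute into x ≡ 7 (mod 8): 39·t ≡ 7 − 30 = -23 (mod 8).
    Reduce coefficients mod 8: 7·t ≡ 1 (mod 8).
    The inverse of 7 mod 8 is 7 (since 7·7 = 49 = 6·8 + 1), so t ≡ 7·1 = 7 ≡ 7 (mod 8).
    Then x = 30 + 39·7 = 303, valid modulo lcm(39, 8) = 312: x ≡ 303 (mod 312).
Verify: 303 mod 3 = 0 ✓, 303 mod 13 = 4 ✓, 303 mod 8 = 7 ✓.

x ≡ 303 (mod 312).


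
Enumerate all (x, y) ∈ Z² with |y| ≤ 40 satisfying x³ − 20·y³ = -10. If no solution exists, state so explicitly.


The equation is x³ - 20y³ = -10. For fixed y, x³ = 20·y³ − 10, so a solution requires the RHS to be a perfect cube.
Strategy: iterate y from -40 to 40, compute RHS = 20·y³ − 10, and check whether it is a (positive or negative) perfect cube.
Check small values of y:
  y = 0: RHS = -10 is not a perfect cube.
  y = 1: RHS = 10 is not a perfect cube.
  y = -1: RHS = -30 is not a perfect cube.
  y = 2: RHS = 150 is not a perfect cube.
  y = -2: RHS = -170 is not a perfect cube.
  y = 3: RHS = 530 is not a perfect cube.
  y = -3: RHS = -550 is not a perfect cube.
Continuing the search up to |y| = 40 finds no solutions either.
No (x, y) in the scanned range satisfies the equation.

No integer solutions with |y| ≤ 40.


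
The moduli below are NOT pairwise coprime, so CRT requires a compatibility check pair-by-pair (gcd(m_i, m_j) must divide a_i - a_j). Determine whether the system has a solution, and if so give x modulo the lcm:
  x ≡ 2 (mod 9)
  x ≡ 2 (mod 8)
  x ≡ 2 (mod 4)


Moduli 9, 8, 4 are not pairwise coprime, so CRT works modulo lcm(m_i) when all pairwise compatibility conditions hold.
Pairwise compatibility: gcd(m_i, m_j) must divide a_i - a_j for every pair.
Merge one congruence at a time:
  Start: x ≡ 2 (mod 9).
  Combine with x ≡ 2 (mod 8): gcd(9, 8) = 1; 2 - 2 = 0, which IS divisible by 1, so compatible.
    Write x = 2 + 9·t and substitute into x ≡ 2 (mod 8): 9·t ≡ 2 − 2 = 0 (mod 8).
    Reduce coefficients mod 8: 1·t ≡ 0 (mod 8).
    So t ≡ 0 (mod 8).
    Then x = 2 + 9·0 = 2, valid modulo lcm(9, 8) = 72: x ≡ 2 (mod 72).
  Combine with x ≡ 2 (mod 4): gcd(72, 4) = 4; 2 - 2 = 0, which IS divisible by 4, so compatible.
    Write x = 2 + 72·t and substitute into x ≡ 2 (mod 4): 72·t ≡ 2 − 2 = 0 (mod 4).
    Divide the congruence (and modulus) by g = 4: 18·t ≡ 0 (mod 1).
    Modulo 1 every t works; take t = 0.
    Then x = 2 + 72·0 = 2, valid modulo lcm(72, 4) = 72: x ≡ 2 (mod 72).
Verify: 2 mod 9 = 2, 2 mod 8 = 2, 2 mod 4 = 2.

x ≡ 2 (mod 72).


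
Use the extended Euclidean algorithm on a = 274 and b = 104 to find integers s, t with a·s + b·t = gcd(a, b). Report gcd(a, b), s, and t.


Euclidean algorithm on (274, 104) — divide until remainder is 0:
  274 = 2 · 104 + 66
  104 = 1 · 66 + 38
  66 = 1 · 38 + 28
  38 = 1 · 28 + 10
  28 = 2 · 10 + 8
  10 = 1 · 8 + 2
  8 = 4 · 2 + 0
gcd(274, 104) = 2.
Track Bezout coefficients alongside the remainders: start with r₀ = 274 = a·1 + b·0 (s = 1, t = 0) and r₁ = 104 = a·0 + b·1 (s = 0, t = 1); each new remainder r_{k+1} = r_{k-1} − q_k·r_k inherits s_{k+1} = s_{k-1} − q_k·s_k, t_{k+1} = t_{k-1} − q_k·t_k, so r_k = a·s_k + b·t_k at every step:
  q = 2: r = 66, s = 1 − 2·0 = 1, t = 0 − 2·1 = -2  (check: 274·1 + 104·(-2) = 66)
  q = 1: r = 38, s = 0 − 1·1 = -1, t = 1 − 1·(-2) = 3  (check: 274·(-1) + 104·3 = 38)
  q = 1: r = 28, s = 1 − 1·(-1) = 2, t = -2 − 1·3 = -5  (check: 274·2 + 104·(-5) = 28)
  q = 1: r = 10, s = -1 − 1·2 = -3, t = 3 − 1·(-5) = 8  (check: 274·(-3) + 104·8 = 10)
  q = 2: r = 8, s = 2 − 2·(-3) = 8, t = -5 − 2·8 = -21  (check: 274·8 + 104·(-21) = 8)
  q = 1: r = 2, s = -3 − 1·8 = -11, t = 8 − 1·(-21) = 29  (check: 274·(-11) + 104·29 = 2)
The row with r = 2 (the gcd) gives the Bezout coefficients s = -11, t = 29.
Result: 274 · (-11) + 104 · (29) = 2.

gcd(274, 104) = 2; s = -11, t = 29 (check: 274·(-11) + 104·29 = 2).


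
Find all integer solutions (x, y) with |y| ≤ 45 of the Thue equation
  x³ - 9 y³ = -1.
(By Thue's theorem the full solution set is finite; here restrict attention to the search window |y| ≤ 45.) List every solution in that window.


The equation is x³ - 9y³ = -1. For fixed y, x³ = 9·y³ − 1, so a solution requires the RHS to be a perfect cube.
Strategy: iterate y from -45 to 45, compute RHS = 9·y³ − 1, and check whether it is a (positive or negative) perfect cube.
Check small values of y:
  y = 0: RHS = -1 = (-1)³ ⇒ x = -1 works.
  y = 1: RHS = 8 = (2)³ ⇒ x = 2 works.
  y = -1: RHS = -10 is not a perfect cube.
  y = 2: RHS = 71 is not a perfect cube.
  y = -2: RHS = -73 is not a perfect cube.
  y = 3: RHS = 242 is not a perfect cube.
  y = -3: RHS = -244 is not a perfect cube.
Continuing the search up to |y| = 45 finds no further solutions beyond those listed.
Collected solutions: (-1, 0), (2, 1).

Solutions (with |y| ≤ 45): (-1, 0), (2, 1).


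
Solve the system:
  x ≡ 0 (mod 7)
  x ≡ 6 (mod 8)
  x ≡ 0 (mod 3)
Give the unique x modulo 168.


Moduli 7, 8, 3 are pairwise coprime; by CRT there is a unique solution modulo M = 7 · 8 · 3 = 168.
Solve pairwise, accumulating the modulus:
  Start with x ≡ 0 (mod 7).
  Combine with x ≡ 6 (mod 8): since gcd(7, 8) = 1, we get a unique residue mod 56.
    Write x = 0 + 7·t and substitute into x ≡ 6 (mod 8): 7·t ≡ 6 − 0 = 6 (mod 8).
    The inverse of 7 mod 8 is 7 (since 7·7 = 49 = 6·8 + 1), so t ≡ 7·6 = 42 ≡ 2 (mod 8).
    Then x = 0 + 7·2 = 14, valid modulo lcm(7, 8) = 56: x ≡ 14 (mod 56).
  Combine with x ≡ 0 (mod 3): since gcd(56, 3) = 1, we get a unique residue mod 168.
    Write x = 14 + 56·t and substitute into x ≡ 0 (mod 3): 56·t ≡ 0 − 14 = -14 (mod 3).
    Reduce coefficients mod 3: 2·t ≡ 1 (mod 3).
    The inverse of 2 mod 3 is 2 (since 2·2 = 4 = 1·3 + 1), so t ≡ 2·1 = 2 ≡ 2 (mod 3).
    Then x = 14 + 56·2 = 126, valid modulo lcm(56, 3) = 168: x ≡ 126 (mod 168).
Verify: 126 mod 7 = 0 ✓, 126 mod 8 = 6 ✓, 126 mod 3 = 0 ✓.

x ≡ 126 (mod 168).


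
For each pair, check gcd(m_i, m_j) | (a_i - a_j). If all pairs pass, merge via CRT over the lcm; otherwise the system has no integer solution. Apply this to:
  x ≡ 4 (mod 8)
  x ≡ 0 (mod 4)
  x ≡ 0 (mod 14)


Moduli 8, 4, 14 are not pairwise coprime, so CRT works modulo lcm(m_i) when all pairwise compatibility conditions hold.
Pairwise compatibility: gcd(m_i, m_j) must divide a_i - a_j for every pair.
Merge one congruence at a time:
  Start: x ≡ 4 (mod 8).
  Combine with x ≡ 0 (mod 4): gcd(8, 4) = 4; 0 - 4 = -4, which IS divisible by 4, so compatible.
    Write x = 4 + 8·t and substitute into x ≡ 0 (mod 4): 8·t ≡ 0 − 4 = -4 (mod 4).
    Divide the congruence (and modulus) by g = 4: 2·t ≡ -1 (mod 1).
    Modulo 1 every t works; take t = 0.
    Then x = 4 + 8·0 = 4, valid modulo lcm(8, 4) = 8: x ≡ 4 (mod 8).
  Combine with x ≡ 0 (mod 14): gcd(8, 14) = 2; 0 - 4 = -4, which IS divisible by 2, so compatible.
    Write x = 4 + 8·t and substitute into x ≡ 0 (mod 14): 8·t ≡ 0 − 4 = -4 (mod 14).
    Divide the congruence (and modulus) by g = 2: 4·t ≡ -2 (mod 7).
    Reduce coefficients mod 7: 4·t ≡ 5 (mod 7).
    The inverse of 4 mod 7 is 2 (since 4·2 = 8 = 1·7 + 1), so t ≡ 2·5 = 10 ≡ 3 (mod 7).
    Then x = 4 + 8·3 = 28, valid modulo lcm(8, 14) = 56: x ≡ 28 (mod 56).
Verify: 28 mod 8 = 4, 28 mod 4 = 0, 28 mod 14 = 0.

x ≡ 28 (mod 56).


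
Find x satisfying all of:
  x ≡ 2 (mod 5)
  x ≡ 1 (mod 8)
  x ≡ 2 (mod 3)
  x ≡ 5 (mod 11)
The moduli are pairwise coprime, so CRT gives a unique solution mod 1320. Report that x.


Product of moduli M = 5 · 8 · 3 · 11 = 1320.
Merge one congruence at a time:
  Start: x ≡ 2 (mod 5).
  Combine with x ≡ 1 (mod 8); new modulus lcm = 40.
    Write x = 2 + 5·t and substitute into x ≡ 1 (mod 8): 5·t ≡ 1 − 2 = -1 (mod 8).
    Reduce coefficients mod 8: 5·t ≡ 7 (mod 8).
    The inverse of 5 mod 8 is 5 (since 5·5 = 25 = 3·8 + 1), so t ≡ 5·7 = 35 ≡ 3 (mod 8).
    Then x = 2 + 5·3 = 17, valid modulo lcm(5, 8) = 40: x ≡ 17 (mod 40).
  Combine with x ≡ 2 (mod 3); new modulus lcm = 120.
    Write x = 17 + 40·t and substitute into x ≡ 2 (mod 3): 40·t ≡ 2 − 17 = -15 (mod 3).
    Reduce coefficients mod 3: 1·t ≡ 0 (mod 3).
    So t ≡ 0 (mod 3).
    Then x = 17 + 40·0 = 17, valid modulo lcm(40, 3) = 120: x ≡ 17 (mod 120).
  Combine with x ≡ 5 (mod 11); new modulus lcm = 1320.
    Write x = 17 + 120·t and substitute into x ≡ 5 (mod 11): 120·t ≡ 5 − 17 = -12 (mod 11).
    Reduce coefficients mod 11: 10·t ≡ 10 (mod 11).
    The inverse of 10 mod 11 is 10 (since 10·10 = 100 = 9·11 + 1), so t ≡ 10·10 = 100 ≡ 1 (mod 11).
    Then x = 17 + 120·1 = 137, valid modulo lcm(120, 11) = 1320: x ≡ 137 (mod 1320).
Verify against each original: 137 mod 5 = 2, 137 mod 8 = 1, 137 mod 3 = 2, 137 mod 11 = 5.

x ≡ 137 (mod 1320).


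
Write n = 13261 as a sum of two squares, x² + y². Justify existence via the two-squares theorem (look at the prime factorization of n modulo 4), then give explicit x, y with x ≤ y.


Step 1: Factor n = 13261 = 89 · 149.
Step 2: Check the mod-4 condition on each prime factor: 89 ≡ 1 (mod 4), exponent 1; 149 ≡ 1 (mod 4), exponent 1.
All primes ≡ 3 (mod 4) appear to even exponent (or don't appear), so by the two-squares theorem n IS expressible as a sum of two squares.
Step 3: Build a representation. Here n = 89 · 149 is a product of primes ≡ 1 (mod 4). Each prime p ≡ 1 (mod 4) is itself a sum of two squares; find a² by testing p − a² for a perfect square:
  89: 89 − 1² = 88, 89 − 2² = 85, 89 − 3² = 80, 89 − 4² = 73, 89 − 5² = 64 = 8² ⇒ 89 = 5² + 8².
  149: 149 − 1² = 148, 149 − 2² = 145, 149 − 3² = 140, 149 − 4² = 133, 149 − 5² = 124, 149 − 6² = 113, 149 − 7² = 100 = 10² ⇒ 149 = 7² + 10².
  Combine using the Brahmagupta–Fibonacci identity (a² + b²)(c² + d²) = (ac − bd)² + (ad + bc)² = (ac + bd)² + (ad − bc)²:
  89 · 149 = 13261: from (5² + 8²)(7² + 10²), take (5·7 − 8·10, 5·10 + 8·7) = (35 − 80, 50 + 56) = (-45, 106); dropping signs (only squares matter) gives (45, 106); check 45² + 106² = 2025 + 11236 = 13261 ✓.
Step 4: Order so x ≤ y and verify: 45² + 106² = 2025 + 11236 = 13261 = n. ✓

n = 13261 = 45² + 106² (one valid representation with x ≤ y).


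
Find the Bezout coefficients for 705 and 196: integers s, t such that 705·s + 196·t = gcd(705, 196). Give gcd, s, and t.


Euclidean algorithm on (705, 196) — divide until remainder is 0:
  705 = 3 · 196 + 117
  196 = 1 · 117 + 79
  117 = 1 · 79 + 38
  79 = 2 · 38 + 3
  38 = 12 · 3 + 2
  3 = 1 · 2 + 1
  2 = 2 · 1 + 0
gcd(705, 196) = 1.
Track Bezout coefficients alongside the remainders: start with r₀ = 705 = a·1 + b·0 (s = 1, t = 0) and r₁ = 196 = a·0 + b·1 (s = 0, t = 1); each new remainder r_{k+1} = r_{k-1} − q_k·r_k inherits s_{k+1} = s_{k-1} − q_k·s_k, t_{k+1} = t_{k-1} − q_k·t_k, so r_k = a·s_k + b·t_k at every step:
  q = 3: r = 117, s = 1 − 3·0 = 1, t = 0 − 3·1 = -3  (check: 705·1 + 196·(-3) = 117)
  q = 1: r = 79, s = 0 − 1·1 = -1, t = 1 − 1·(-3) = 4  (check: 705·(-1) + 196·4 = 79)
  q = 1: r = 38, s = 1 − 1·(-1) = 2, t = -3 − 1·4 = -7  (check: 705·2 + 196·(-7) = 38)
  q = 2: r = 3, s = -1 − 2·2 = -5, t = 4 − 2·(-7) = 18  (check: 705·(-5) + 196·18 = 3)
  q = 12: r = 2, s = 2 − 12·(-5) = 62, t = -7 − 12·18 = -223  (check: 705·62 + 196·(-223) = 2)
  q = 1: r = 1, s = -5 − 1·62 = -67, t = 18 − 1·(-223) = 241  (check: 705·(-67) + 196·241 = 1)
The row with r = 1 (the gcd) gives the Bezout coefficients s = -67, t = 241.
Result: 705 · (-67) + 196 · (241) = 1.

gcd(705, 196) = 1; s = -67, t = 241 (check: 705·(-67) + 196·241 = 1).


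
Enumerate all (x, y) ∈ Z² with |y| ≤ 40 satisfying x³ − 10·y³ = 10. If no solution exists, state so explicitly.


The equation is x³ - 10y³ = 10. For fixed y, x³ = 10·y³ + 10, so a solution requires the RHS to be a perfect cube.
Strategy: iterate y from -40 to 40, compute RHS = 10·y³ + 10, and check whether it is a (positive or negative) perfect cube.
Check small values of y:
  y = 0: RHS = 10 is not a perfect cube.
  y = 1: RHS = 20 is not a perfect cube.
  y = -1: RHS = 0 = (0)³ ⇒ x = 0 works.
  y = 2: RHS = 90 is not a perfect cube.
  y = -2: RHS = -70 is not a perfect cube.
  y = 3: RHS = 280 is not a perfect cube.
  y = -3: RHS = -260 is not a perfect cube.
Continuing the search up to |y| = 40 finds no further solutions beyond those listed.
Collected solutions: (0, -1).

Solutions (with |y| ≤ 40): (0, -1).
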